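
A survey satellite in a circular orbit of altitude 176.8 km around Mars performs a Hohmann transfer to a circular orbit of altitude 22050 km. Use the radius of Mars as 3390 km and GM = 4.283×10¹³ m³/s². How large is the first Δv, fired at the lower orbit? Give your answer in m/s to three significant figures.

Δv ≈ 1120 m/s

r₁ = 3390 + 176.8 = 3566.8 km = 3.5668×10⁶ m.
r₂ = 3390 + 22050 = 25440 km = 2.5440×10⁷ m.
Transfer ellipse a_t = (r₁ + r₂)/2 = 1.450×10⁷ m.
At r₁: circular v_c1 = √(μ/r₁) = 3465 m/s; transfer-periapsis v_p = √[μ(2/r₁ − 1/a_t)] = 4589 m/s.
Δv₁ = v_p − v_c1 = 1124 m/s.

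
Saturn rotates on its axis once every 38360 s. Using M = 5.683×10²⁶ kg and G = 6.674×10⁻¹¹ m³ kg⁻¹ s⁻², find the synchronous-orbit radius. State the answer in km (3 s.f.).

r_sync ≈ 1.12×10⁵ km

μ = GM = 6.674×10⁻¹¹ × 5.683×10²⁶ = 3.793×10¹⁶ m³/s².
A synchronous orbit has period T, so by Kepler's third law a = (μT²/4π²)^(1/3).
μT²/4π² = 3.793×10¹⁶ × (3.836×10⁴)² / 39.48 = 1.414×10²⁴ m³.
a = 1.122×10⁸ m = 1.1223×10⁵ km.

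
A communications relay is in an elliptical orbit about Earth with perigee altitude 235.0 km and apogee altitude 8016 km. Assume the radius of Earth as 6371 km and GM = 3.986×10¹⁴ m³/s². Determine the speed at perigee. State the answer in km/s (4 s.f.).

v ≈ 9.094 km/s

r_p = 6371 + 235.0 = 6606.0 km = 6.6060×10⁶ m.
r_a = 6371 + 8016 = 14387 km = 1.4387×10⁷ m.
Semi-major axis a = (r_p + r_a)/2 = 10496 km = 1.050×10⁷ m.
Vis-viva: v² = μ(2/r − 1/a) = 3.986×10¹⁴ × (3.028×10⁻⁷ − 9.527×10⁻⁸) = 8.270×10⁷ m²/s².
v = 9094 m/s = 9.094 km/s.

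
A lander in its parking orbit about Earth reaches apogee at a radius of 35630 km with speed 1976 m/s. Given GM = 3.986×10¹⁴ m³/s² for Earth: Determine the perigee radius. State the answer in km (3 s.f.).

r_a = 3.563×10⁷ m.
Specific energy ε = v²/2 − μ/r = -9.235×10⁶ J/kg, so a = −μ/(2ε) = 2.158×10⁷ m.
The apsides satisfy r_p + r_a = 2a, so the perigee radius is 2a − r_a = 7.532×10⁶ m = 7532.3 km.

perigee radius ≈ 7530 km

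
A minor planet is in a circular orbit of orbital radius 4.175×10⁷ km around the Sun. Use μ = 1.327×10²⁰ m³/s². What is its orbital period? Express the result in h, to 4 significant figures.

r = 4.175×10⁷ km = 4.175×10¹⁰ m.
Kepler's third law: T = 2π√(r³/μ) = 2π√((4.175×10¹⁰)³ / 1.327×10²⁰).
r³/μ = 5.484×10¹¹ s², so T = 2π × 7.405×10⁵ = 4.653×10⁶ s.
Converting: 4.653×10⁶ s ÷ 3600 = 1292 h.

T ≈ 1292 h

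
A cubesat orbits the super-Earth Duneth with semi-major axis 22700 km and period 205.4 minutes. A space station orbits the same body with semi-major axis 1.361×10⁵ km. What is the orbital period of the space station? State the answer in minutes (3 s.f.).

T₂ ≈ 3020 minutes

Kepler's third law: T² ∝ a³, so T₂ = T₁ (a₂/a₁)^(3/2).
a₂/a₁ = 5.996, (a₂/a₁)^(3/2) = 14.68.
T₂ = 205.4 × 14.68 = 3015 minutes.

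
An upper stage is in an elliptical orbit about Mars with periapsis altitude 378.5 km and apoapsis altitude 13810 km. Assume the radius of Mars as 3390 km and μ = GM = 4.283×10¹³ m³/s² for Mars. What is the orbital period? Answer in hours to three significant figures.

T ≈ 9.05 hours

r_p = 3390 + 378.5 = 3768.5 km = 3.7685×10⁶ m.
r_a = 3390 + 13810 = 17200 km = 1.7200×10⁷ m.
Semi-major axis a = (r_p + r_a)/2 = (3768.5 + 17200)/2 = 10484 km = 1.048×10⁷ m.
By Kepler's third law T = 2π√(a³/μ) = 2π × 5.187×10³ = 3.259×10⁴ s.
= 9.053 hours.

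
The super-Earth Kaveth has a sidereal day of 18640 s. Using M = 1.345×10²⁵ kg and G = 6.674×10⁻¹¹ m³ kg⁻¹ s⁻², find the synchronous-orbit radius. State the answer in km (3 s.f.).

r_sync ≈ 19900 km

μ = GM = 6.674×10⁻¹¹ × 1.345×10²⁵ = 8.977×10¹⁴ m³/s².
A synchronous orbit has period T, so by Kepler's third law a = (μT²/4π²)^(1/3).
μT²/4π² = 8.977×10¹⁴ × (1.864×10⁴)² / 39.48 = 7.900×10²¹ m³.
a = 1.992×10⁷ m = 19917 km.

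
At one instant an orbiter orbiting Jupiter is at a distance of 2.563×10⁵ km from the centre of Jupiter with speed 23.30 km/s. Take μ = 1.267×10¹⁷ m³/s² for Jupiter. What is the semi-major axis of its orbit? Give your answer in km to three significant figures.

a ≈ 2.84×10⁵ km

r = 2.563×10⁸ m.
Vis-viva rearranged: 1/a = 2/r − v²/μ = 7.803×10⁻⁹ − 4.285×10⁻⁹ = 3.519×10⁻⁹ m⁻¹.
a = 2.842×10⁸ m = 2.8421×10⁵ km.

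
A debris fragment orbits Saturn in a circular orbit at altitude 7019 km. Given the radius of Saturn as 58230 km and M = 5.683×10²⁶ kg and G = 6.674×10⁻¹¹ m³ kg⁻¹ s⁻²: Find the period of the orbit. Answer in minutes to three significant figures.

T ≈ 283 minutes

μ = GM = 6.674×10⁻¹¹ × 5.683×10²⁶ = 3.793×10¹⁶ m³/s².
r = 58230 + 7019 = 65249 km = 6.5249×10⁷ m.
Kepler's third law: T = 2π√(r³/μ) = 2π√((6.525×10⁷)³ / 3.793×10¹⁶).
r³/μ = 7.324×10⁶ s², so T = 2π × 2.706×10³ = 1.700×10⁴ s.
Converting: 1.700×10⁴ s ÷ 60.00 = 283.4 minutes.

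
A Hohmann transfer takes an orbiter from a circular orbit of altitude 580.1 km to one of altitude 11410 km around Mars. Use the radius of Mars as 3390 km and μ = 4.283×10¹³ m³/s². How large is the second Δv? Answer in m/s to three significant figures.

r₁ = 3390 + 580.1 = 3970.1 km = 3.9701×10⁶ m.
r₂ = 3390 + 11410 = 14800 km = 1.4800×10⁷ m.
Transfer ellipse a_t = (r₁ + r₂)/2 = 9.385×10⁶ m.
At r₁: circular v_c1 = √(μ/r₁) = 3285 m/s; transfer-periapsis v_p = √[μ(2/r₁ − 1/a_t)] = 4125 m/s.
At r₂: circular v_c2 = √(μ/r₂) = 1701 m/s; transfer-apoapsis v_a = √[μ(2/r₂ − 1/a_t)] = 1106 m/s.
Δv₂ = v_c2 − v_a = 594.7 m/s.

Δv ≈ 595 m/s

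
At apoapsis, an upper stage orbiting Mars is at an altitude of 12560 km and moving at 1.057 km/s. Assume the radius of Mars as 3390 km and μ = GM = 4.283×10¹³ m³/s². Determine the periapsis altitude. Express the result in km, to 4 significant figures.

r_a = 3390 + 12560 = 15950 km = 1.595×10⁷ m.
Specific energy ε = v²/2 − μ/r = -2.127×10⁶ J/kg, so a = −μ/(2ε) = 1.007×10⁷ m.
The apsides satisfy r_p + r_a = 2a, so the periapsis radius is 2a − r_a = 4.190×10⁶ m = 4189.7 km.
Periapsis altitude = 4189.7 − 3390 = 799.73 km.

periapsis altitude ≈ 799.7 km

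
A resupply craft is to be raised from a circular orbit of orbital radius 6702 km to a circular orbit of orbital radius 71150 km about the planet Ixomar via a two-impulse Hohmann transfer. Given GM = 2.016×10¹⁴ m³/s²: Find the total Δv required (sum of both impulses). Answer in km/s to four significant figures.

Δv_total ≈ 2.915 km/s

r₁ = 6702 km = 6.702×10⁶ m.
r₂ = 71150 km = 7.115×10⁷ m.
Transfer ellipse a_t = (r₁ + r₂)/2 = 3.893×10⁷ m.
At r₁: circular v_c1 = √(μ/r₁) = 5485 m/s; transfer-periapsis v_p = √[μ(2/r₁ − 1/a_t)] = 7415 m/s.
Δv₁ = v_p − v_c1 = 1930 m/s.
At r₂: circular v_c2 = √(μ/r₂) = 1683 m/s; transfer-apoapsis v_a = √[μ(2/r₂ − 1/a_t)] = 698.5 m/s.
Δv₂ = v_c2 − v_a = 984.8 m/s.
Total Δv = Δv₁ + Δv₂ = 2915 m/s = 2.915 km/s.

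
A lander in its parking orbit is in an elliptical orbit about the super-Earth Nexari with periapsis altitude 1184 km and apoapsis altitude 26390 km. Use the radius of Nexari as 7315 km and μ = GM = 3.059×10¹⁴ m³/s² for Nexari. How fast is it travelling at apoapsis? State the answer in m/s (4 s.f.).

v ≈ 1912 m/s

r_p = 7315 + 1184 = 8499.0 km = 8.4990×10⁶ m.
r_a = 7315 + 26390 = 33705 km = 3.3705×10⁷ m.
Semi-major axis a = (r_p + r_a)/2 = 21102 km = 2.110×10⁷ m.
Vis-viva: v² = μ(2/r − 1/a) = 3.059×10¹⁴ × (5.934×10⁻⁸ − 4.739×10⁻⁸) = 3.655×10⁶ m²/s².
v = 1912 m/s.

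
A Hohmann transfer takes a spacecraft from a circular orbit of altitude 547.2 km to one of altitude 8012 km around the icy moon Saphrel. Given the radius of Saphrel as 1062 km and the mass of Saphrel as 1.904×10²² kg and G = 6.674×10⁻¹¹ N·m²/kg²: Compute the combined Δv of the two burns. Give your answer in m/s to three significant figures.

μ = GM = 6.674×10⁻¹¹ × 1.904×10²² = 1.271×10¹² m³/s².
r₁ = 1062 + 547.2 = 1609.2 km = 1.6092×10⁶ m.
r₂ = 1062 + 8012 = 9074.0 km = 9.0740×10⁶ m.
Transfer ellipse a_t = (r₁ + r₂)/2 = 5.342×10⁶ m.
At r₁: circular v_c1 = √(μ/r₁) = 888.6 m/s; transfer-periapsis v_p = √[μ(2/r₁ − 1/a_t)] = 1158 m/s.
Δv₁ = v_p − v_c1 = 269.6 m/s.
At r₂: circular v_c2 = √(μ/r₂) = 374.2 m/s; transfer-apoapsis v_a = √[μ(2/r₂ − 1/a_t)] = 205.4 m/s.
Δv₂ = v_c2 − v_a = 168.8 m/s.
Total Δv = Δv₁ + Δv₂ = 438.4 m/s.

Δv_total ≈ 438 m/s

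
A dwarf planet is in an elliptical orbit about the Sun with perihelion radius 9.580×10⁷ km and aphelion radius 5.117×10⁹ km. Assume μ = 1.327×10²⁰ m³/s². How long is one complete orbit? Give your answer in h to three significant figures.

T ≈ 638000 h

Semi-major axis a = (r_p + r_a)/2 = (9.5800×10⁷ + 5.1170×10⁹)/2 = 2.6064×10⁹ km = 2.606×10¹² m.
By Kepler's third law T = 2π√(a³/μ) = 2π × 3.653×10⁸ = 2.295×10⁹ s.
= 6.375×10⁵ h.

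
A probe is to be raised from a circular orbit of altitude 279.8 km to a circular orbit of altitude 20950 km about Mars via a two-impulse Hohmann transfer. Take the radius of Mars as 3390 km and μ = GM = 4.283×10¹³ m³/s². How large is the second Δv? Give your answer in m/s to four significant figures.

r₁ = 3390 + 279.8 = 3669.8 km = 3.6698×10⁶ m.
r₂ = 3390 + 20950 = 24340 km = 2.4340×10⁷ m.
Transfer ellipse a_t = (r₁ + r₂)/2 = 1.400×10⁷ m.
At r₁: circular v_c1 = √(μ/r₁) = 3416 m/s; transfer-periapsis v_p = √[μ(2/r₁ − 1/a_t)] = 4504 m/s.
At r₂: circular v_c2 = √(μ/r₂) = 1327 m/s; transfer-apoapsis v_a = √[μ(2/r₂ − 1/a_t)] = 679.0 m/s.
Δv₂ = v_c2 − v_a = 647.5 m/s.

Δv ≈ 647.5 m/s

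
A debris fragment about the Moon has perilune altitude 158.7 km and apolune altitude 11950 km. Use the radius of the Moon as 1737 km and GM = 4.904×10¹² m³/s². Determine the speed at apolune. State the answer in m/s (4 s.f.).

v ≈ 295.3 m/s

r_p = 1737 + 158.7 = 1895.7 km = 1.8957×10⁶ m.
r_a = 1737 + 11950 = 13687 km = 1.3687×10⁷ m.
Semi-major axis a = (r_p + r_a)/2 = 7791.4 km = 7.791×10⁶ m.
Vis-viva: v² = μ(2/r − 1/a) = 4.904×10¹² × (1.461×10⁻⁷ − 1.283×10⁻⁷) = 8.718×10⁴ m²/s².
v = 295.3 m/s.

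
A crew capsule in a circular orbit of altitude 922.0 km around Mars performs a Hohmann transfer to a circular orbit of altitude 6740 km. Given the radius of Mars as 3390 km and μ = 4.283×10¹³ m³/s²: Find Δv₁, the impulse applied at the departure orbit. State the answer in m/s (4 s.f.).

Δv ≈ 581.2 m/s

r₁ = 3390 + 922.0 = 4312.0 km = 4.3120×10⁶ m.
r₂ = 3390 + 6740 = 10130 km = 1.0130×10⁷ m.
Transfer ellipse a_t = (r₁ + r₂)/2 = 7.221×10⁶ m.
At r₁: circular v_c1 = √(μ/r₁) = 3152 m/s; transfer-periapsis v_p = √[μ(2/r₁ − 1/a_t)] = 3733 m/s.
Δv₁ = v_p − v_c1 = 581.2 m/s.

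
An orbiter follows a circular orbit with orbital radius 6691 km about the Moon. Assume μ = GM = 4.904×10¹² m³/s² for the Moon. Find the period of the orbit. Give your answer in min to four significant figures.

T ≈ 818.4 min

r = 6691 km = 6.691×10⁶ m.
Kepler's third law: T = 2π√(r³/μ) = 2π√((6.691×10⁶)³ / 4.904×10¹²).
r³/μ = 6.108×10⁷ s², so T = 2π × 7.816×10³ = 4.911×10⁴ s.
Converting: 4.911×10⁴ s ÷ 60.00 = 818.4 min.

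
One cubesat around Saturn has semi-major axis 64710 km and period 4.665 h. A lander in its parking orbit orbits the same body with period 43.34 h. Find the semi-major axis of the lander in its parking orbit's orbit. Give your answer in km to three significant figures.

Kepler's third law: a³ ∝ T², so a₂ = a₁ (T₂/T₁)^(2/3).
T₂/T₁ = 9.290, (T₂/T₁)^(2/3) = 4.419.
a₂ = 64710 × 4.419 = 2.860×10⁵ km.

a₂ ≈ 2.86×10⁵ km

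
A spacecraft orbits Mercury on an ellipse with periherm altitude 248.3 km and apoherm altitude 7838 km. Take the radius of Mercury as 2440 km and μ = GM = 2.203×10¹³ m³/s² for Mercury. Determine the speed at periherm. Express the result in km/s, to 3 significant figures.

r_p = 2440 + 248.3 = 2688.3 km = 2.6883×10⁶ m.
r_a = 2440 + 7838 = 10278 km = 1.0278×10⁷ m.
Semi-major axis a = (r_p + r_a)/2 = 6483.1 km = 6.483×10⁶ m.
Vis-viva: v² = μ(2/r − 1/a) = 2.203×10¹³ × (7.440×10⁻⁷ − 1.542×10⁻⁷) = 1.299×10⁷ m²/s².
v = 3604 m/s = 3.604 km/s.

v ≈ 3.60 km/s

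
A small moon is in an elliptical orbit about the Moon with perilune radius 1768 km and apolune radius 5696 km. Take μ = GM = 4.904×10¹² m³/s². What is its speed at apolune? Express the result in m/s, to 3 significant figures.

Semi-major axis a = (r_p + r_a)/2 = 3732.0 km = 3.732×10⁶ m.
Vis-viva: v² = μ(2/r − 1/a) = 4.904×10¹² × (3.511×10⁻⁷ − 2.680×10⁻⁷) = 4.079×10⁵ m²/s².
v = 638.6 m/s.

v ≈ 639 m/s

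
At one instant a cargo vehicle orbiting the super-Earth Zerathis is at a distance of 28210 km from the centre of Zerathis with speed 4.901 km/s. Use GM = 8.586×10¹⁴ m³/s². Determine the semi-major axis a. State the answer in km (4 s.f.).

a ≈ 23300 km

r = 2.821×10⁷ m.
Specific orbital energy ε = v²/2 − μ/r = (4901)²/2 − 8.586×10¹⁴/2.821×10⁷ = -1.843×10⁷ J/kg.
Since ε = −μ/(2a), a = −μ/(2ε) = 2.330×10⁷ m = 23298 km.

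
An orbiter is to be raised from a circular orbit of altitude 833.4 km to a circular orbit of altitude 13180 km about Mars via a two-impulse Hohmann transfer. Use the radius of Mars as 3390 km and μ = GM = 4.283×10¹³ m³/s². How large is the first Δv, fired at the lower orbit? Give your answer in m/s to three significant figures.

Δv ≈ 836 m/s

r₁ = 3390 + 833.4 = 4223.4 km = 4.2234×10⁶ m.
r₂ = 3390 + 13180 = 16570 km = 1.6570×10⁷ m.
Transfer ellipse a_t = (r₁ + r₂)/2 = 1.040×10⁷ m.
At r₁: circular v_c1 = √(μ/r₁) = 3185 m/s; transfer-periapsis v_p = √[μ(2/r₁ − 1/a_t)] = 4020 m/s.
Δv₁ = v_p − v_c1 = 835.8 m/s.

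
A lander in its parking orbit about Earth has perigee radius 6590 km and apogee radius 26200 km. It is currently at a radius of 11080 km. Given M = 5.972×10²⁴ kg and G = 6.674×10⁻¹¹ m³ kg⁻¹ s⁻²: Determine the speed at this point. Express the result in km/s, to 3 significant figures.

μ = GM = 6.674×10⁻¹¹ × 5.972×10²⁴ = 3.986×10¹⁴ m³/s².
Semi-major axis a = (r_p + r_a)/2 = 16395 km = 1.640×10⁷ m.
Vis-viva: v² = μ(2/r − 1/a) = 3.986×10¹⁴ × (1.805×10⁻⁷ − 6.099×10⁻⁸) = 4.763×10⁷ m²/s².
v = 6902 m/s = 6.902 km/s.

v ≈ 6.90 km/s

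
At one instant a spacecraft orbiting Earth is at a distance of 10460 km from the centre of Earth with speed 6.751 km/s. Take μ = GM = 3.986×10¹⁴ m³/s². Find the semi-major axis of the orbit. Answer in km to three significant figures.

r = 1.046×10⁷ m.
Vis-viva rearranged: 1/a = 2/r − v²/μ = 1.912×10⁻⁷ − 1.143×10⁻⁷ = 7.686×10⁻⁸ m⁻¹.
a = 1.301×10⁷ m = 13010 km.

a ≈ 13000 km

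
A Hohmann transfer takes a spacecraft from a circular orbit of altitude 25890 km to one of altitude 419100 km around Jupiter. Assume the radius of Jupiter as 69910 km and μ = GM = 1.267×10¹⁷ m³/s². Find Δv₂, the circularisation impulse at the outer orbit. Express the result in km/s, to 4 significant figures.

Δv ≈ 6.883 km/s

r₁ = 69910 + 25890 = 95800 km = 9.5800×10⁷ m.
r₂ = 69910 + 419100 = 489010 km = 4.8901×10⁸ m.
Transfer ellipse a_t = (r₁ + r₂)/2 = 2.924×10⁸ m.
At r₁: circular v_c1 = √(μ/r₁) = 36370 m/s; transfer-perijove v_p = √[μ(2/r₁ − 1/a_t)] = 47030 m/s.
At r₂: circular v_c2 = √(μ/r₂) = 16100 m/s; transfer-apojove v_a = √[μ(2/r₂ − 1/a_t)] = 9213 m/s.
Δv₂ = v_c2 − v_a = 6883 m/s.
= 6.883 km/s.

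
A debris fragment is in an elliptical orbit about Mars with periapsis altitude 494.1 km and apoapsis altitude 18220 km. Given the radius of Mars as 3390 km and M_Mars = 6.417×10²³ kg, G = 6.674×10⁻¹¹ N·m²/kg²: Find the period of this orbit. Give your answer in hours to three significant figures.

T ≈ 12.1 hours

μ = GM = 6.674×10⁻¹¹ × 6.417×10²³ = 4.283×10¹³ m³/s².
r_p = 3390 + 494.1 = 3884.1 km = 3.8841×10⁶ m.
r_a = 3390 + 18220 = 21610 km = 2.1610×10⁷ m.
Semi-major axis a = (r_p + r_a)/2 = (3884.1 + 21610)/2 = 12747 km = 1.275×10⁷ m.
By Kepler's third law T = 2π√(a³/μ) = 2π × 6.954×10³ = 4.370×10⁴ s.
= 12.14 hours.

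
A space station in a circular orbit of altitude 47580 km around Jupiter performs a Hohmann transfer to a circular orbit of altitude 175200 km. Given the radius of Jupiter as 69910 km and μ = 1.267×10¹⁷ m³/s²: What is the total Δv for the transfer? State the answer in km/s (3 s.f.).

Δv_total ≈ 9.78 km/s

r₁ = 69910 + 47580 = 117490 km = 1.1749×10⁸ m.
r₂ = 69910 + 175200 = 245110 km = 2.4511×10⁸ m.
Transfer ellipse a_t = (r₁ + r₂)/2 = 1.813×10⁸ m.
At r₁: circular v_c1 = √(μ/r₁) = 32840 m/s; transfer-perijove v_p = √[μ(2/r₁ − 1/a_t)] = 38180 m/s.
Δv₁ = v_p − v_c1 = 5344 m/s.
At r₂: circular v_c2 = √(μ/r₂) = 22740 m/s; transfer-apojove v_a = √[μ(2/r₂ − 1/a_t)] = 18300 m/s.
Δv₂ = v_c2 − v_a = 4433 m/s.
Total Δv = Δv₁ + Δv₂ = 9777 m/s = 9.777 km/s.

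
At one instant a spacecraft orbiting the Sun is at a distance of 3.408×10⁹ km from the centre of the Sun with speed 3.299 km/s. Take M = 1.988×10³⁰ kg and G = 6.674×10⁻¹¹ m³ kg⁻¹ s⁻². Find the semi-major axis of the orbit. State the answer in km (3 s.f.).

a ≈ 1.98×10⁹ km

μ = GM = 6.674×10⁻¹¹ × 1.988×10³⁰ = 1.327×10²⁰ m³/s².
r = 3.408×10¹² m.
Vis-viva rearranged: 1/a = 2/r − v²/μ = 5.869×10⁻¹³ − 8.203×10⁻¹⁴ = 5.048×10⁻¹³ m⁻¹.
a = 1.981×10¹² m = 1.9809×10⁹ km.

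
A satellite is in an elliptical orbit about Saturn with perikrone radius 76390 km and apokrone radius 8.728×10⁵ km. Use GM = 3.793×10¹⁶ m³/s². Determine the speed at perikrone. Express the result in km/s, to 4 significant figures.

Semi-major axis a = (r_p + r_a)/2 = 4.7460×10⁵ km = 4.746×10⁸ m.
Vis-viva: v² = μ(2/r − 1/a) = 3.793×10¹⁶ × (2.618×10⁻⁸ − 2.107×10⁻⁹) = 9.131×10⁸ m²/s².
v = 30220 m/s = 30.22 km/s.

v ≈ 30.22 km/s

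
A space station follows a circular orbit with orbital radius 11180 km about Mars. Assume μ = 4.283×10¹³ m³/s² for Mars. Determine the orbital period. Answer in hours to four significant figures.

T ≈ 9.969 hours

r = 11180 km = 1.118×10⁷ m.
Kepler's third law: T = 2π√(r³/μ) = 2π√((1.118×10⁷)³ / 4.283×10¹³).
r³/μ = 3.263×10⁷ s², so T = 2π × 5.712×10³ = 3.589×10⁴ s.
Converting: 3.589×10⁴ s ÷ 3600 = 9.969 hours.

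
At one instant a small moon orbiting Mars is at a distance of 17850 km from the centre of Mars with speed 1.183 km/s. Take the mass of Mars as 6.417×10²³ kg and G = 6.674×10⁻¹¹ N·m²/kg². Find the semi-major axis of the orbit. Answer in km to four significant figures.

μ = GM = 6.674×10⁻¹¹ × 6.417×10²³ = 4.283×10¹³ m³/s².
r = 1.785×10⁷ m.
Specific orbital energy ε = v²/2 − μ/r = (1183)²/2 − 4.283×10¹³/1.785×10⁷ = -1.700×10⁶ J/kg.
Since ε = −μ/(2a), a = −μ/(2ε) = 1.260×10⁷ m = 12600 km.

a ≈ 12600 km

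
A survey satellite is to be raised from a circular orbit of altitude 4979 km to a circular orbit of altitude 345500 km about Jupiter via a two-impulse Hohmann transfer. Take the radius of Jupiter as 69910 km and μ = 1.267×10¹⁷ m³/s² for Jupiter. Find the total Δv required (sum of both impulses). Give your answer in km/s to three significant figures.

r₁ = 69910 + 4979 = 74889 km = 7.4889×10⁷ m.
r₂ = 69910 + 345500 = 415410 km = 4.1541×10⁸ m.
Transfer ellipse a_t = (r₁ + r₂)/2 = 2.451×10⁸ m.
At r₁: circular v_c1 = √(μ/r₁) = 41130 m/s; transfer-perijove v_p = √[μ(2/r₁ − 1/a_t)] = 53540 m/s.
Δv₁ = v_p − v_c1 = 12410 m/s.
At r₂: circular v_c2 = √(μ/r₂) = 17460 m/s; transfer-apojove v_a = √[μ(2/r₂ − 1/a_t)] = 9653 m/s.
Δv₂ = v_c2 − v_a = 7812 m/s.
Total Δv = Δv₁ + Δv₂ = 20220 m/s = 20.22 km/s.

Δv_total ≈ 20.2 km/s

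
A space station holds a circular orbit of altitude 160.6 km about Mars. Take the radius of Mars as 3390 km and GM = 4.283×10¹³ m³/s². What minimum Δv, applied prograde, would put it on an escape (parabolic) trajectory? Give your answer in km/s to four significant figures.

Δv ≈ 1.439 km/s

r = 3390 + 160.6 = 3550.6 km = 3.5506×10⁶ m.
Circular speed v_c = √(μ/r) = 3473 m/s.
Escape speed v_esc = √(2μ/r) = √2 × v_c = 4912 m/s.
Δv = v_esc − v_c = 1439 m/s = 1.439 km/s.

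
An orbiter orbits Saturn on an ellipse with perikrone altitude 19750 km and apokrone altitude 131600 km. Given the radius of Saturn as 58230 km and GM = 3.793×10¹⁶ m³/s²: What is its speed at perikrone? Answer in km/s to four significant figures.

v ≈ 26.26 km/s

r_p = 58230 + 19750 = 77980 km = 7.7980×10⁷ m.
r_a = 58230 + 131600 = 189830 km = 1.8983×10⁸ m.
Semi-major axis a = (r_p + r_a)/2 = 1.3390×10⁵ km = 1.339×10⁸ m.
Vis-viva: v² = μ(2/r − 1/a) = 3.793×10¹⁶ × (2.565×10⁻⁸ − 7.468×10⁻⁹) = 6.896×10⁸ m²/s².
v = 26260 m/s = 26.26 km/s.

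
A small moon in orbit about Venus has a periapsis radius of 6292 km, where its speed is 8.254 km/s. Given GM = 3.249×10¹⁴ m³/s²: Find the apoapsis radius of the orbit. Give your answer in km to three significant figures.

apoapsis radius ≈ 12200 km

r_p = 6.292×10⁶ m.
Specific energy ε = v²/2 − μ/r = -1.757×10⁷ J/kg, so a = −μ/(2ε) = 9.244×10⁶ m.
The apsides satisfy r_p + r_a = 2a, so the apoapsis radius is 2a − r_p = 1.220×10⁷ m = 12197 km.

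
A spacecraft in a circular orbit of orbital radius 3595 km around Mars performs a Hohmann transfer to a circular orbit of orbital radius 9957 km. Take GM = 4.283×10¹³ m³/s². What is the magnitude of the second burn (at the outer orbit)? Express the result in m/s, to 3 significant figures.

r₁ = 3595 km = 3.595×10⁶ m.
r₂ = 9957 km = 9.957×10⁶ m.
Transfer ellipse a_t = (r₁ + r₂)/2 = 6.776×10⁶ m.
At r₁: circular v_c1 = √(μ/r₁) = 3452 m/s; transfer-periapsis v_p = √[μ(2/r₁ − 1/a_t)] = 4184 m/s.
At r₂: circular v_c2 = √(μ/r₂) = 2074 m/s; transfer-apoapsis v_a = √[μ(2/r₂ − 1/a_t)] = 1511 m/s.
Δv₂ = v_c2 − v_a = 563.3 m/s.

Δv ≈ 563 m/s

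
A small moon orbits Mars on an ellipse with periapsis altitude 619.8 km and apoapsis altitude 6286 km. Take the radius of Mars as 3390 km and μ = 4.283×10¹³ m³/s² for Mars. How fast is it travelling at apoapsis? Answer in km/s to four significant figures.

v ≈ 1.611 km/s

r_p = 3390 + 619.8 = 4009.8 km = 4.0098×10⁶ m.
r_a = 3390 + 6286 = 9676.0 km = 9.6760×10⁶ m.
Semi-major axis a = (r_p + r_a)/2 = 6842.9 km = 6.843×10⁶ m.
Vis-viva: v² = μ(2/r − 1/a) = 4.283×10¹³ × (2.067×10⁻⁷ − 1.461×10⁻⁷) = 2.594×10⁶ m²/s².
v = 1611 m/s = 1.611 km/s.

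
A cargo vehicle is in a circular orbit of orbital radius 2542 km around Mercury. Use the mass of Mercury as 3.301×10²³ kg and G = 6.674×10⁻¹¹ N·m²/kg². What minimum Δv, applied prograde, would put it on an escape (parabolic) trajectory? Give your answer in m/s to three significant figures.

μ = GM = 6.674×10⁻¹¹ × 3.301×10²³ = 2.203×10¹³ m³/s².
r = 2542 km = 2.542×10⁶ m.
Circular speed v_c = √(μ/r) = 2944 m/s.
Escape speed v_esc = √(2μ/r) = √2 × v_c = 4163 m/s.
Δv = v_esc − v_c = 1219 m/s.

Δv ≈ 1220 m/s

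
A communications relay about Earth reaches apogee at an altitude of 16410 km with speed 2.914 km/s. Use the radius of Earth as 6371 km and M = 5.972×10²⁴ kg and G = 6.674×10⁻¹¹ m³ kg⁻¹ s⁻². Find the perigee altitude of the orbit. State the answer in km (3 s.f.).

perigee altitude ≈ 929 km

μ = GM = 6.674×10⁻¹¹ × 5.972×10²⁴ = 3.986×10¹⁴ m³/s².
r_a = 6371 + 16410 = 22781 km = 2.278×10⁷ m.
Specific energy ε = v²/2 − μ/r = -1.325×10⁷ J/kg, so a = −μ/(2ε) = 1.504×10⁷ m.
The apsides satisfy r_p + r_a = 2a, so the perigee radius is 2a − r_a = 7.300×10⁶ m = 7299.7 km.
Perigee altitude = 7299.7 − 6371 = 928.67 km.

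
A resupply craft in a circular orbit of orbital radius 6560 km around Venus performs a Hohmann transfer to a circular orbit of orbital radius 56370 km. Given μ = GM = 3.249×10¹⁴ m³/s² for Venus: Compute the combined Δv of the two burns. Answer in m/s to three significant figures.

r₁ = 6560 km = 6.560×10⁶ m.
r₂ = 56370 km = 5.637×10⁷ m.
Transfer ellipse a_t = (r₁ + r₂)/2 = 3.146×10⁷ m.
At r₁: circular v_c1 = √(μ/r₁) = 7038 m/s; transfer-periapsis v_p = √[μ(2/r₁ − 1/a_t)] = 9420 m/s.
Δv₁ = v_p − v_c1 = 2382 m/s.
At r₂: circular v_c2 = √(μ/r₂) = 2401 m/s; transfer-apoapsis v_a = √[μ(2/r₂ − 1/a_t)] = 1096 m/s.
Δv₂ = v_c2 − v_a = 1305 m/s.
Total Δv = Δv₁ + Δv₂ = 3687 m/s.

Δv_total ≈ 3690 m/s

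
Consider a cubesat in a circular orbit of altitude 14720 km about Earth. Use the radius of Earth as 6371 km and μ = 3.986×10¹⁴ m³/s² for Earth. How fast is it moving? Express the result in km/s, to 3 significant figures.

v ≈ 4.35 km/s

r = 6371 + 14720 = 21091 km = 2.1091×10⁷ m.
For a circular orbit v = √(μ/r) = √(3.986×10¹⁴ / 2.109×10⁷) = √(1.890×10⁷) = 4347 m/s.
That is 4.347 km/s.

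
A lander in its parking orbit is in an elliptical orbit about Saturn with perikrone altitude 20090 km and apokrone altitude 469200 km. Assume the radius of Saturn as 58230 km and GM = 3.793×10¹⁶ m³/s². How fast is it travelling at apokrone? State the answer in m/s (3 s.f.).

v ≈ 4310 m/s

r_p = 58230 + 20090 = 78320 km = 7.8320×10⁷ m.
r_a = 58230 + 469200 = 527430 km = 5.2743×10⁸ m.
Semi-major axis a = (r_p + r_a)/2 = 3.0288×10⁵ km = 3.029×10⁸ m.
Vis-viva: v² = μ(2/r − 1/a) = 3.793×10¹⁶ × (3.792×10⁻⁹ − 3.302×10⁻⁹) = 1.860×10⁷ m²/s².
v = 4312 m/s.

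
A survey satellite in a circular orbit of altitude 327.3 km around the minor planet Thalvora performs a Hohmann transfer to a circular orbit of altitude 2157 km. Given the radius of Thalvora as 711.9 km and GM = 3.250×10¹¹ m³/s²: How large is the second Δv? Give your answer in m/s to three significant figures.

Δv ≈ 91.1 m/s

r₁ = 711.9 + 327.3 = 1039.2 km = 1.0392×10⁶ m.
r₂ = 711.9 + 2157 = 2868.9 km = 2.8689×10⁶ m.
Transfer ellipse a_t = (r₁ + r₂)/2 = 1.954×10⁶ m.
At r₁: circular v_c1 = √(μ/r₁) = 559.2 m/s; transfer-periapsis v_p = √[μ(2/r₁ − 1/a_t)] = 677.6 m/s.
At r₂: circular v_c2 = √(μ/r₂) = 336.6 m/s; transfer-apoapsis v_a = √[μ(2/r₂ − 1/a_t)] = 245.5 m/s.
Δv₂ = v_c2 − v_a = 91.13 m/s.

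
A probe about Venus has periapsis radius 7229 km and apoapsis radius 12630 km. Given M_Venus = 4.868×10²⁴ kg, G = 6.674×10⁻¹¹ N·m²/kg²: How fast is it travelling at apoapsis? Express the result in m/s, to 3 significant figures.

μ = GM = 6.674×10⁻¹¹ × 4.868×10²⁴ = 3.249×10¹⁴ m³/s².
Semi-major axis a = (r_p + r_a)/2 = 9929.5 km = 9.930×10⁶ m.
Vis-viva: v² = μ(2/r − 1/a) = 3.249×10¹⁴ × (1.584×10⁻⁷ − 1.007×10⁻⁷) = 1.873×10⁷ m²/s².
v = 4328 m/s.

v ≈ 4330 m/s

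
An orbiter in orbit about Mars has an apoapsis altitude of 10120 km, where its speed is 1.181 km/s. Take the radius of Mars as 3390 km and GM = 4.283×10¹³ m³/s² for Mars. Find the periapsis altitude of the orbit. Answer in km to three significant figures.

r_a = 3390 + 10120 = 13510 km = 1.351×10⁷ m.
Specific energy ε = v²/2 − μ/r = -2.473×10⁶ J/kg, so a = −μ/(2ε) = 8.660×10⁶ m.
The apsides satisfy r_p + r_a = 2a, so the periapsis radius is 2a − r_a = 3.810×10⁶ m = 3810.0 km.
Periapsis altitude = 3810.0 − 3390 = 420.00 km.

periapsis altitude ≈ 420 km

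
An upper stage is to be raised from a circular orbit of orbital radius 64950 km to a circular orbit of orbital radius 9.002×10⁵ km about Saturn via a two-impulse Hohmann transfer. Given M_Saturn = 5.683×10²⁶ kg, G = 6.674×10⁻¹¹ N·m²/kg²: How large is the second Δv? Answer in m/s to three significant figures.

Δv ≈ 4110 m/s

μ = GM = 6.674×10⁻¹¹ × 5.683×10²⁶ = 3.793×10¹⁶ m³/s².
r₁ = 64950 km = 6.495×10⁷ m.
r₂ = 9.002×10⁵ km = 9.002×10⁸ m.
Transfer ellipse a_t = (r₁ + r₂)/2 = 4.826×10⁸ m.
At r₁: circular v_c1 = √(μ/r₁) = 24170 m/s; transfer-perikrone v_p = √[μ(2/r₁ − 1/a_t)] = 33000 m/s.
At r₂: circular v_c2 = √(μ/r₂) = 6491 m/s; transfer-apokrone v_a = √[μ(2/r₂ − 1/a_t)] = 2381 m/s.
Δv₂ = v_c2 − v_a = 4110 m/s.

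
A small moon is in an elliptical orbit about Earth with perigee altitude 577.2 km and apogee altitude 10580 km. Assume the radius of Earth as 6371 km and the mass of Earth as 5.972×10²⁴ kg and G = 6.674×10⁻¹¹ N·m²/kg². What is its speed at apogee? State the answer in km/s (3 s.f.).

μ = GM = 6.674×10⁻¹¹ × 5.972×10²⁴ = 3.986×10¹⁴ m³/s².
r_p = 6371 + 577.2 = 6948.2 km = 6.9482×10⁶ m.
r_a = 6371 + 10580 = 16951 km = 1.6951×10⁷ m.
Semi-major axis a = (r_p + r_a)/2 = 11950 km = 1.195×10⁷ m.
Vis-viva: v² = μ(2/r − 1/a) = 3.986×10¹⁴ × (1.180×10⁻⁷ − 8.368×10⁻⁸) = 1.367×10⁷ m²/s².
v = 3698 m/s = 3.698 km/s.

v ≈ 3.70 km/s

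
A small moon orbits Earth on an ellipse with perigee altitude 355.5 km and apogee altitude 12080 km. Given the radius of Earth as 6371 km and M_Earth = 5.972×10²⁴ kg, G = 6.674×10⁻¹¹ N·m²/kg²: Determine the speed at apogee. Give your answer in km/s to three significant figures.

μ = GM = 6.674×10⁻¹¹ × 5.972×10²⁴ = 3.986×10¹⁴ m³/s².
r_p = 6371 + 355.5 = 6726.5 km = 6.7265×10⁶ m.
r_a = 6371 + 12080 = 18451 km = 1.8451×10⁷ m.
Semi-major axis a = (r_p + r_a)/2 = 12589 km = 1.259×10⁷ m.
Vis-viva: v² = μ(2/r − 1/a) = 3.986×10¹⁴ × (1.084×10⁻⁷ − 7.944×10⁻⁸) = 1.154×10⁷ m²/s².
v = 3397 m/s = 3.397 km/s.

v ≈ 3.40 km/s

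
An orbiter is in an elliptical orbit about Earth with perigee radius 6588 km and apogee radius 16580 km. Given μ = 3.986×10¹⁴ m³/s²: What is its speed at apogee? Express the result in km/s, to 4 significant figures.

Semi-major axis a = (r_p + r_a)/2 = 11584 km = 1.158×10⁷ m.
Vis-viva: v² = μ(2/r − 1/a) = 3.986×10¹⁴ × (1.206×10⁻⁷ − 8.633×10⁻⁸) = 1.367×10⁷ m²/s².
v = 3698 m/s = 3.698 km/s.

v ≈ 3.698 km/s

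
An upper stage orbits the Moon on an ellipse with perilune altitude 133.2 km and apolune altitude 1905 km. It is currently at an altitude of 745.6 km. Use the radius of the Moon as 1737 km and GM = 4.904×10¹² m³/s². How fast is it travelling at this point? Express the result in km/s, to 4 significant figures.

v ≈ 1.474 km/s

r_p = 1737 + 133.2 = 1870.2 km = 1.8702×10⁶ m.
r_a = 1737 + 1905 = 3642.0 km = 3.6420×10⁶ m.
r = 1737 + 745.6 = 2482.6 km = 2.483×10⁶ m.
Semi-major axis a = (r_p + r_a)/2 = 2756.1 km = 2.756×10⁶ m.
Vis-viva: v² = μ(2/r − 1/a) = 4.904×10¹² × (8.056×10⁻⁷ − 3.628×10⁻⁷) = 2.171×10⁶ m²/s².
v = 1474 m/s = 1.474 km/s.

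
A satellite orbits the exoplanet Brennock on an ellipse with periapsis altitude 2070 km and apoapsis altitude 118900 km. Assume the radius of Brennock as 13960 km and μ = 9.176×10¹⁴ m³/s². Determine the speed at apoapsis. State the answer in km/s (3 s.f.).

v ≈ 1.22 km/s

r_p = 13960 + 2070 = 16030 km = 1.6030×10⁷ m.
r_a = 13960 + 118900 = 132860 km = 1.3286×10⁸ m.
Semi-major axis a = (r_p + r_a)/2 = 74445 km = 7.444×10⁷ m.
Vis-viva: v² = μ(2/r − 1/a) = 9.176×10¹⁴ × (1.505×10⁻⁸ − 1.343×10⁻⁸) = 1.487×10⁶ m²/s².
v = 1219 m/s = 1.219 km/s.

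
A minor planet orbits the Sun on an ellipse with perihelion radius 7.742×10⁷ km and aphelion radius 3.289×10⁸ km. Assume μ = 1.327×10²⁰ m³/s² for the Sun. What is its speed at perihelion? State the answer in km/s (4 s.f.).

Semi-major axis a = (r_p + r_a)/2 = 2.0316×10⁸ km = 2.032×10¹¹ m.
Vis-viva: v² = μ(2/r − 1/a) = 1.327×10²⁰ × (2.583×10⁻¹¹ − 4.922×10⁻¹²) = 2.775×10⁹ m²/s².
v = 52680 m/s = 52.68 km/s.

v ≈ 52.68 km/s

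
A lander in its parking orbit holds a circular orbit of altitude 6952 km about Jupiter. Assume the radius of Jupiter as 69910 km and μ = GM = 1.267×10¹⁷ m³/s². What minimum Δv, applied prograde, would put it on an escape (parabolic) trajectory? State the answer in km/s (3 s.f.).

r = 69910 + 6952 = 76862 km = 7.6862×10⁷ m.
Circular speed v_c = √(μ/r) = 40600 m/s.
Escape speed v_esc = √(2μ/r) = √2 × v_c = 57420 m/s.
Δv = v_esc − v_c = 16820 m/s = 16.82 km/s.

Δv ≈ 16.8 km/s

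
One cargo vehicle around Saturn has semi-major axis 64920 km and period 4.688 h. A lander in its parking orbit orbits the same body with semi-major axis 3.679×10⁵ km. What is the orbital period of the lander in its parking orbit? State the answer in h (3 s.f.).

Kepler's third law: T² ∝ a³, so T₂ = T₁ (a₂/a₁)^(3/2).
a₂/a₁ = 5.667, (a₂/a₁)^(3/2) = 13.49.
T₂ = 4.688 × 13.49 = 63.24 h.

T₂ ≈ 63.2 h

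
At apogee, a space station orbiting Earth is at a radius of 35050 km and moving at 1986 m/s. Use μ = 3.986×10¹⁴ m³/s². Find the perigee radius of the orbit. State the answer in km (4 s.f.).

perigee radius ≈ 7353 km

r_a = 3.505×10⁷ m.
Specific energy ε = v²/2 − μ/r = -9.400×10⁶ J/kg, so a = −μ/(2ε) = 2.120×10⁷ m.
The apsides satisfy r_p + r_a = 2a, so the perigee radius is 2a − r_a = 7.353×10⁶ m = 7353.2 km.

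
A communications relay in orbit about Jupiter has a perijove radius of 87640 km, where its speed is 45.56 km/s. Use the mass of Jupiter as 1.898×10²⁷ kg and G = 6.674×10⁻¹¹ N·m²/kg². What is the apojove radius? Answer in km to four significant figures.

apojove radius ≈ 2.232×10⁵ km

μ = GM = 6.674×10⁻¹¹ × 1.898×10²⁷ = 1.267×10¹⁷ m³/s².
r_p = 8.764×10⁷ m.
Specific energy ε = v²/2 − μ/r = -4.075×10⁸ J/kg, so a = −μ/(2ε) = 1.554×10⁸ m.
The apsides satisfy r_p + r_a = 2a, so the apojove radius is 2a − r_p = 2.232×10⁸ m = 2.2320×10⁵ km.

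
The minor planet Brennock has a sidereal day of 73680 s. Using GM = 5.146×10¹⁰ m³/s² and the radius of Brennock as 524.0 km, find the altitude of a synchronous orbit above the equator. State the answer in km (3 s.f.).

A synchronous orbit has period T, so by Kepler's third law a = (μT²/4π²)^(1/3).
μT²/4π² = 5.146×10¹⁰ × (7.368×10⁴)² / 39.48 = 7.076×10¹⁸ m³.
a = 1.920×10⁶ m = 1919.9 km.
Altitude h = a − R = 1919.9 − 524.0 = 1395.9 km.

h_sync ≈ 1400 km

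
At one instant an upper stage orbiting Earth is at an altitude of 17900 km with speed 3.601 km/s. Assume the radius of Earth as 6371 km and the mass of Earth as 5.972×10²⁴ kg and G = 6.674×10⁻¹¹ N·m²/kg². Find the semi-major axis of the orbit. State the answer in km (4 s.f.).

μ = GM = 6.674×10⁻¹¹ × 5.972×10²⁴ = 3.986×10¹⁴ m³/s².
r = 6371 + 17900 = 24271 km = 2.427×10⁷ m.
Vis-viva rearranged: 1/a = 2/r − v²/μ = 8.240×10⁻⁸ − 3.253×10⁻⁸ = 4.987×10⁻⁸ m⁻¹.
a = 2.005×10⁷ m = 20053 km.

a ≈ 20050 km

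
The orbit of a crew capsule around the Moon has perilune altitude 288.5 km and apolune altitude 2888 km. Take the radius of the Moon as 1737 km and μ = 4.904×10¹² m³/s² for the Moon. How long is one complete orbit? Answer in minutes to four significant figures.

r_p = 1737 + 288.5 = 2025.5 km = 2.0255×10⁶ m.
r_a = 1737 + 2888 = 4625.0 km = 4.6250×10⁶ m.
Semi-major axis a = (r_p + r_a)/2 = (2025.5 + 4625.0)/2 = 3325.2 km = 3.325×10⁶ m.
By Kepler's third law T = 2π√(a³/μ) = 2π × 2.738×10³ = 1.720×10⁴ s.
= 286.7 minutes.

T ≈ 286.7 minutes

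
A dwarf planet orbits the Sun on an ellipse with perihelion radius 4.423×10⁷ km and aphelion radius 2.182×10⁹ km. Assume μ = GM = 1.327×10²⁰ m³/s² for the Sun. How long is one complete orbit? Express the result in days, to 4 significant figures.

T ≈ 7414 days

Semi-major axis a = (r_p + r_a)/2 = (4.4230×10⁷ + 2.1820×10⁹)/2 = 1.1131×10⁹ km = 1.113×10¹² m.
By Kepler's third law T = 2π√(a³/μ) = 2π × 1.019×10⁸ = 6.406×10⁸ s.
= 7414 days.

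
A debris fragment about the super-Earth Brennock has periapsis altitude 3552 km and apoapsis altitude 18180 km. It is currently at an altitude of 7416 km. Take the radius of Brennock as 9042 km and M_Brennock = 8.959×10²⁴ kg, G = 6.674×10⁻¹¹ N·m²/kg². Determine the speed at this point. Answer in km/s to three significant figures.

v ≈ 6.53 km/s

μ = GM = 6.674×10⁻¹¹ × 8.959×10²⁴ = 5.979×10¹⁴ m³/s².
r_p = 9042 + 3552 = 12594 km = 1.2594×10⁷ m.
r_a = 9042 + 18180 = 27222 km = 2.7222×10⁷ m.
r = 9042 + 7416 = 16458 km = 1.646×10⁷ m.
Semi-major axis a = (r_p + r_a)/2 = 19908 km = 1.991×10⁷ m.
Vis-viva: v² = μ(2/r − 1/a) = 5.979×10¹⁴ × (1.215×10⁻⁷ − 5.023×10⁻⁸) = 4.263×10⁷ m²/s².
v = 6529 m/s = 6.529 km/s.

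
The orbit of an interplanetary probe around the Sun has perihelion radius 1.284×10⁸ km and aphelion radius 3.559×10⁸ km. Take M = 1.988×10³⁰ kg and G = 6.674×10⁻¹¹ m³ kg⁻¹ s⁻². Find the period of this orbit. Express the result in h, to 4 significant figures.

T ≈ 18060 h

μ = GM = 6.674×10⁻¹¹ × 1.988×10³⁰ = 1.327×10²⁰ m³/s².
Semi-major axis a = (r_p + r_a)/2 = (1.2840×10⁸ + 3.5590×10⁸)/2 = 2.4215×10⁸ km = 2.422×10¹¹ m.
By Kepler's third law T = 2π√(a³/μ) = 2π × 1.034×10⁷ = 6.500×10⁷ s.
= 18060 h.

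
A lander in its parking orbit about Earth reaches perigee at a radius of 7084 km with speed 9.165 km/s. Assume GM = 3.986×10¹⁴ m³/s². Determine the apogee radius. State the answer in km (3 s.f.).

apogee radius ≈ 20900 km

r_p = 7.084×10⁶ m.
Specific energy ε = v²/2 − μ/r = -1.427×10⁷ J/kg, so a = −μ/(2ε) = 1.397×10⁷ m.
The apsides satisfy r_p + r_a = 2a, so the apogee radius is 2a − r_p = 2.085×10⁷ m = 20851 km.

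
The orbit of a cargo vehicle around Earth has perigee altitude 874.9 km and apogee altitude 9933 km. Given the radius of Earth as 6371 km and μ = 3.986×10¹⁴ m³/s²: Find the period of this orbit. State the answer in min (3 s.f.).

T ≈ 212 min

r_p = 6371 + 874.9 = 7245.9 km = 7.2459×10⁶ m.
r_a = 6371 + 9933 = 16304 km = 1.6304×10⁷ m.
Semi-major axis a = (r_p + r_a)/2 = (7245.9 + 16304)/2 = 11775 km = 1.177×10⁷ m.
By Kepler's third law T = 2π√(a³/μ) = 2π × 2.024×10³ = 1.272×10⁴ s.
= 211.9 min.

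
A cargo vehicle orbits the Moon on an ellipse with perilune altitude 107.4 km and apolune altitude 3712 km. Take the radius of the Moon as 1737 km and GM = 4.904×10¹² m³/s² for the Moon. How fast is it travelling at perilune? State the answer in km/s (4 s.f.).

v ≈ 1.993 km/s

r_p = 1737 + 107.4 = 1844.4 km = 1.8444×10⁶ m.
r_a = 1737 + 3712 = 5449.0 km = 5.4490×10⁶ m.
Semi-major axis a = (r_p + r_a)/2 = 3646.7 km = 3.647×10⁶ m.
Vis-viva: v² = μ(2/r − 1/a) = 4.904×10¹² × (1.084×10⁻⁶ − 2.742×10⁻⁷) = 3.973×10⁶ m²/s².
v = 1993 m/s = 1.993 km/s.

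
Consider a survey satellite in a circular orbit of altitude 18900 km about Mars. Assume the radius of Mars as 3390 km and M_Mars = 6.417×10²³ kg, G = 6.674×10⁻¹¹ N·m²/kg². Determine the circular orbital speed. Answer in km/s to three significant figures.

μ = GM = 6.674×10⁻¹¹ × 6.417×10²³ = 4.283×10¹³ m³/s².
r = 3390 + 18900 = 22290 km = 2.2290×10⁷ m.
For a circular orbit v = √(μ/r) = √(4.283×10¹³ / 2.229×10⁷) = √(1.921×10⁶) = 1386 m/s.
That is 1.386 km/s.

v ≈ 1.39 km/s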